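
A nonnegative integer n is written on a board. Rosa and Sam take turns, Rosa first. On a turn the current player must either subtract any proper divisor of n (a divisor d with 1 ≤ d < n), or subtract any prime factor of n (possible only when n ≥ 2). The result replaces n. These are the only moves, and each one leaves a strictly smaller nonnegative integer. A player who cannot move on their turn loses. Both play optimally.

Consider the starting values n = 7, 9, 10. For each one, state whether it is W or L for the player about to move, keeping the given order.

7: W, 9: L, 10: W

Positions with no move are L. A position that does have a move is losing for the player to move precisely when every available move leads to a winning position for the opponent. Fill in the labels:
n=0: no move → L
n=1: no move → L
n=2: W (go to 0, an L position)
n=3: W (go to 0, an L position)
n=4: L (options 2(W), 3(W) are all W)
n=5: W (go to 0, an L position)
n=6: W (go to 4, an L position)
n=7: W (go to 0, an L position)
n=8: W (go to 4, an L position)
n=9: L (options 6(W), 8(W) are all W)
n=10: W (go to 9, an L position)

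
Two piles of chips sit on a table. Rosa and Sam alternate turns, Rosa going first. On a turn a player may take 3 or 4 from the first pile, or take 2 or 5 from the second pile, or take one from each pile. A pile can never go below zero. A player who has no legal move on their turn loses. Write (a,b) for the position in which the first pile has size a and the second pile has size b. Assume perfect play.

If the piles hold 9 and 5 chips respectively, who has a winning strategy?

Rosa wins.

Use the standard recursion: the mover loses at a terminal position; elsewhere, the mover wins exactly when some move hands the opponent an L position.
No move ever increases a pile, so every position that can arise here has a ≤ 9 and b ≤ 5; it is enough to label the cells with 0 ≤ a ≤ 9 and 0 ≤ b ≤ 5.
Every move lowers a or b (never raises either), so fill the grid row by row in increasing a, and left to right within a row: each cell's successors are then already labelled.
      b=0  b=1  b=2  b=3  b=4  b=5
a=0:    L    L    W    W    L    W
a=1:    L    W    W    L    L    W
a=2:    L    W    W    L    W    W
a=3:    W    W    L    L    W    W
a=4:    W    W    L    W    W    L
a=5:    W    L    L    W    W    L
a=6:    W    L    W    W    L    L
a=7:    L    L    W    W    L    W
a=8:    L    W    W    L    L    W
a=9:    L    W    W    L    W    W
Cells with no legal move (terminal, hence L): (0,0), (0,1), (1,0), (2,0).
The remaining L cells, each justified by listing all of its moves:
(0,4): L (sole option (0,2)(W) is W)
(1,3): L (options (1,1)(W), (0,2)(W) are all W)
(1,4): L (options (1,2)(W), (0,3)(W) are all W)
(2,3): L (options (2,1)(W), (1,2)(W) are all W)
(3,2): L (options (0,2)(W), (3,0)(W), (2,1)(W) are all W)
(3,3): L (options (0,3)(W), (3,1)(W), (2,2)(W) are all W)
(4,2): L (options (1,2)(W), (0,2)(W), (4,0)(W), (3,1)(W) are all W)
(4,5): L (options (1,5)(W), (0,5)(W), (4,3)(W), (4,0)(W), (3,4)(W) are all W)
(5,1): L (options (2,1)(W), (1,1)(W), (4,0)(W) are all W)
(5,2): L (options (2,2)(W), (1,2)(W), (5,0)(W), (4,1)(W) are all W)
(5,5): L (options (2,5)(W), (1,5)(W), (5,3)(W), (5,0)(W), (4,4)(W) are all W)
(6,1): L (options (3,1)(W), (2,1)(W), (5,0)(W) are all W)
(6,4): L (options (3,4)(W), (2,4)(W), (6,2)(W), (5,3)(W) are all W)
(6,5): L (options (3,5)(W), (2,5)(W), (6,3)(W), (6,0)(W), (5,4)(W) are all W)
(7,0): L (options (4,0)(W), (3,0)(W) are all W)
(7,1): L (options (4,1)(W), (3,1)(W), (6,0)(W) are all W)
(7,4): L (options (4,4)(W), (3,4)(W), (7,2)(W), (6,3)(W) are all W)
(8,0): L (options (5,0)(W), (4,0)(W) are all W)
(8,3): L (options (5,3)(W), (4,3)(W), (8,1)(W), (7,2)(W) are all W)
(8,4): L (options (5,4)(W), (4,4)(W), (8,2)(W), (7,3)(W) are all W)
(9,0): L (options (6,0)(W), (5,0)(W) are all W)
(9,3): L (options (6,3)(W), (5,3)(W), (9,1)(W), (8,2)(W) are all W)
Every other cell has at least one move into one of the L cells above, so it is W.
From (9,5) Rosa can move to (6,5), reaching an L position.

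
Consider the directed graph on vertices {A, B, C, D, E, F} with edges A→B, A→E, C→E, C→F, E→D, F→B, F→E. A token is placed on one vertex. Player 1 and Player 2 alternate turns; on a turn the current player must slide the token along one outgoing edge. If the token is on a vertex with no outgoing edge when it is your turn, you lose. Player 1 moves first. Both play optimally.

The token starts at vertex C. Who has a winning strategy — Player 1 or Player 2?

Player 2 wins.

Work bottom-up. With no move the player to move loses. Otherwise the position is W if at least one move leads to an L position for the opponent, and L if every move leads to a W.
Every edge goes from a vertex to one that appears earlier in the order B, D, E, F, A, C, so processing vertices in that order labels each vertex after all of its successors.
B: no outgoing edge → L
D: no outgoing edge → L
E: reaches L-position D → W
F: reaches L-position B → W
A: reaches L-position B → W
C: only reaches F(W), E(W), all W → L
Every move from C reaches a W position, so the mover loses.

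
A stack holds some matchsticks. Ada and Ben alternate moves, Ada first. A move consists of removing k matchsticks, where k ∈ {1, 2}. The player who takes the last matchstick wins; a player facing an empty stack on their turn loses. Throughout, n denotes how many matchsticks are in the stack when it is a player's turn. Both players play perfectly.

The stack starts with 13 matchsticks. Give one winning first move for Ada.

Remove 1, leaving 12.

Compute win/loss labels from the base case upward. A position with no move is L. Any other position is W if it can reach an L in one move, else L.
n=0: no move → L
n=1: reaches L-position 0 → W
n=2: reaches L-position 0 → W
n=3: only reaches 2(W), 1(W), all W → L
n=4: reaches L-position 3 → W
n=5: reaches L-position 3 → W
n=6: only reaches 5(W), 4(W), all W → L
n=7: reaches L-position 6 → W
n=8: reaches L-position 6 → W
n=9: only reaches 8(W), 7(W), all W → L
n=10: reaches L-position 9 → W
n=11: reaches L-position 9 → W
n=12: only reaches 11(W), 10(W), all W → L
n=13: reaches L-position 12 → W
From 13, the L positions reachable in one move are: 12.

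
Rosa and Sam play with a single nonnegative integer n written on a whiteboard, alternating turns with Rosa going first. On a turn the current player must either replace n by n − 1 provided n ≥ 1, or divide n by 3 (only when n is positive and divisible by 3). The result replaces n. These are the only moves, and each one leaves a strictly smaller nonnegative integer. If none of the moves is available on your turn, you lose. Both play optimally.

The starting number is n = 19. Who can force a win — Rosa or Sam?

Classify positions by backward induction: terminal positions (no move available) are L. From any other position, the mover wins iff some move reaches an L.
n=0: no move → L
n=1: →0(L), so W
n=2: →1(W) only, which is W, so L
n=3: →2(L), so W
n=4: →3(W) only, which is W, so L
n=5: →4(L), so W
n=6: →2(L), so W
n=7: →6(W) only, which is W, so L
n=8: →7(L), so W
n=9: →3(W), 8(W) — all W, so L
n=10: →9(L), so W
n=11: →10(W) only, which is W, so L
n=12: →4(L), so W
n=13: →12(W) only, which is W, so L
n=14: →13(L), so W
n=15: →5(W), 14(W) — all W, so L
n=16: →15(L), so W
n=17: →16(W) only, which is W, so L
n=18: →17(L), so W
n=19: →18(W) only, which is W, so L
The starting position 19 is L: whatever Rosa does, the opponent receives a W position.

Sam wins.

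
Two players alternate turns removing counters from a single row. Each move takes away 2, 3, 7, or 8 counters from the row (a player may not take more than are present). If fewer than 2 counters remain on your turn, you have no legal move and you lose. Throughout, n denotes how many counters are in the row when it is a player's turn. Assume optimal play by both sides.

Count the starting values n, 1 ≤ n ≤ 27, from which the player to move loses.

11

Use the standard recursion: the mover loses at a terminal position; elsewhere, the mover wins exactly when some move hands the opponent an L position.
n=0: no move → L
n=1: no move → L
n=2: can move to 0, which is L ⇒ W
n=3: can move to 1, which is L ⇒ W
n=4: can move to 1, which is L ⇒ W
n=5: moves to 3(W), 2(W); every one is W ⇒ L
n=6: moves to 4(W), 3(W); every one is W ⇒ L
n=7: can move to 5, which is L ⇒ W
n=8: can move to 6, which is L ⇒ W
n=9: can move to 6, which is L ⇒ W
n=10: moves to 8(W), 7(W), 3(W), 2(W); every one is W ⇒ L
n=11: moves to 9(W), 8(W), 4(W), 3(W); every one is W ⇒ L
n=12: can move to 10, which is L ⇒ W
n=13: can move to 11, which is L ⇒ W
n=14: can move to 11, which is L ⇒ W
n=15: moves to 13(W), 12(W), 8(W), 7(W); every one is W ⇒ L
n=16: moves to 14(W), 13(W), 9(W), 8(W); every one is W ⇒ L
n=17: can move to 15, which is L ⇒ W
n=18: can move to 16, which is L ⇒ W
n=19: can move to 16, which is L ⇒ W
n=20: moves to 18(W), 17(W), 13(W), 12(W); every one is W ⇒ L
n=21: moves to 19(W), 18(W), 14(W), 13(W); every one is W ⇒ L
n=22: can move to 20, which is L ⇒ W
n=23: can move to 21, which is L ⇒ W
n=24: can move to 21, which is L ⇒ W
n=25: moves to 23(W), 22(W), 18(W), 17(W); every one is W ⇒ L
n=26: moves to 24(W), 23(W), 19(W), 18(W); every one is W ⇒ L
n=27: can move to 25, which is L ⇒ W
L entries with 1 ≤ n ≤ 27 (n=0 is outside the asked range and is not counted): n = 1, 5, 6, 10, 11, 15, 16, 20, 21, 25, 26; that makes 11.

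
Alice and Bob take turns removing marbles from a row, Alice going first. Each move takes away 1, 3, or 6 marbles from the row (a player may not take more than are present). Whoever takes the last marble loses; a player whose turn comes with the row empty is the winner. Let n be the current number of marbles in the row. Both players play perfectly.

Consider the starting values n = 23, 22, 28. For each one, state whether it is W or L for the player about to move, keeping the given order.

23: L, 22: W, 28: L

Label each position W (a win for the player to move) or L (a loss). A position with no legal move is W; any other position is W exactly when some move reaches an L, and L when every move reaches a W.
n=0: no move; the opponent has just taken the last marble and therefore loses → W
n=1: L (sole option 0(W) is W)
n=2: W (go to 1, an L position)
n=3: L (options 2(W), 0(W) are all W)
n=4: W (go to 3, an L position)
n=5: L (options 4(W), 2(W) are all W)
n=6: W (go to 5, an L position)
n=7: W (go to 1, an L position)
n=8: W (go to 5, an L position)
n=9: W (go to 3, an L position)
n=10: L (options 9(W), 7(W), 4(W) are all W)
n=11: W (go to 10, an L position)
n=12: L (options 11(W), 9(W), 6(W) are all W)
n=13: W (go to 12, an L position)
n=14: L (options 13(W), 11(W), 8(W) are all W)
n=15: W (go to 14, an L position)
n=16: W (go to 10, an L position)
n=17: W (go to 14, an L position)
n=18: W (go to 12, an L position)
n=19: L (options 18(W), 16(W), 13(W) are all W)
n=20: W (go to 19, an L position)
n=21: L (options 20(W), 18(W), 15(W) are all W)
n=22: W (go to 21, an L position)
n=23: L (options 22(W), 20(W), 17(W) are all W)
n=24: W (go to 23, an L position)
n=25: W (go to 19, an L position)
n=26: W (go to 23, an L position)
n=27: W (go to 21, an L position)
n=28: L (options 27(W), 25(W), 22(W) are all W)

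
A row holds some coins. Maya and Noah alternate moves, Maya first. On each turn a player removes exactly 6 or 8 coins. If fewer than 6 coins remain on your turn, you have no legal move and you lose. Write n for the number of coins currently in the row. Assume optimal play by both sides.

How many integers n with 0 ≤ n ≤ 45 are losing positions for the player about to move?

Positions with no move are L. A position that does have a move is losing for the player to move precisely when every available move leads to a winning position for the opponent. Fill in the labels:
n=0: no move → L
n=1: no move → L
n=2: no move → L
n=3: no move → L
n=4: no move → L
n=5: no move → L
n=6: can move to 0, which is L ⇒ W
n=7: can move to 1, which is L ⇒ W
n=8: can move to 2, which is L ⇒ W
n=9: can move to 3, which is L ⇒ W
n=10: can move to 4, which is L ⇒ W
n=11: can move to 5, which is L ⇒ W
n=12: can move to 4, which is L ⇒ W
n=13: can move to 5, which is L ⇒ W
n=14: moves to 8(W), 6(W); every one is W ⇒ L
n=15: moves to 9(W), 7(W); every one is W ⇒ L
n=16: moves to 10(W), 8(W); every one is W ⇒ L
n=17: moves to 11(W), 9(W); every one is W ⇒ L
n=18: moves to 12(W), 10(W); every one is W ⇒ L
n=19: moves to 13(W), 11(W); every one is W ⇒ L
n=20: can move to 14, which is L ⇒ W
n=21: can move to 15, which is L ⇒ W
n=22: can move to 16, which is L ⇒ W
n=23: can move to 17, which is L ⇒ W
n=24: can move to 18, which is L ⇒ W
n=25: can move to 19, which is L ⇒ W
n=26: can move to 18, which is L ⇒ W
n=27: can move to 19, which is L ⇒ W
n=28: moves to 22(W), 20(W); every one is W ⇒ L
n=29: moves to 23(W), 21(W); every one is W ⇒ L
n=30: moves to 24(W), 22(W); every one is W ⇒ L
n=31: moves to 25(W), 23(W); every one is W ⇒ L
n=32: moves to 26(W), 24(W); every one is W ⇒ L
n=33: moves to 27(W), 25(W); every one is W ⇒ L
n=34: can move to 28, which is L ⇒ W
n=35: can move to 29, which is L ⇒ W
n=36: can move to 30, which is L ⇒ W
n=37: can move to 31, which is L ⇒ W
n=38: can move to 32, which is L ⇒ W
n=39: can move to 33, which is L ⇒ W
n=40: can move to 32, which is L ⇒ W
n=41: can move to 33, which is L ⇒ W
n=42: moves to 36(W), 34(W); every one is W ⇒ L
n=43: moves to 37(W), 35(W); every one is W ⇒ L
n=44: moves to 38(W), 36(W); every one is W ⇒ L
n=45: moves to 39(W), 37(W); every one is W ⇒ L
L entries with 0 ≤ n ≤ 45: n = 0, 1, 2, 3, 4, 5, 14, 15, 16, 17, 18, 19, 28, 29, 30, 31, 32, 33, 42, 43, 44, 45; that makes 22.

22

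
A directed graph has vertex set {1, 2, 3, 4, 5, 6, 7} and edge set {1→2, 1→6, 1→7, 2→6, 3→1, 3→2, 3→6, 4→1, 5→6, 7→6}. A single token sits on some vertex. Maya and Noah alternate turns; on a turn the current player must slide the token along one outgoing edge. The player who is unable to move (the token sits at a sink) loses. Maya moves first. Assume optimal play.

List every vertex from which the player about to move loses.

Classify positions by backward induction: terminal positions (no move available) are L. From any other position, the mover wins iff some move reaches an L.
Every edge goes from a vertex to one that appears earlier in the order 6, 2, 7, 1, 5, 4, 3, so processing vertices in that order labels each vertex after all of its successors.
6: no outgoing edge → L
2: reaches L-position 6 → W
7: reaches L-position 6 → W
1: reaches L-position 6 → W
5: reaches L-position 6 → W
4: only reaches 1(W), which is W → L
3: reaches L-position 6 → W
Reading off the rows marked L gives the requested list; there are 2 such vertices.

4, 6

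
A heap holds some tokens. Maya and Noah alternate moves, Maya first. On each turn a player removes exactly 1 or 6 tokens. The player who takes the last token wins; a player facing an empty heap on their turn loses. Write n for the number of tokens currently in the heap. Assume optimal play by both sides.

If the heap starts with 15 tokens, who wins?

Classify positions by backward induction: terminal positions (no move available) are L. From any other position, the mover wins iff some move reaches an L.
n=0: no move → L
n=1: reaches L-position 0 → W
n=2: only reaches 1(W), which is W → L
n=3: reaches L-position 2 → W
n=4: only reaches 3(W), which is W → L
n=5: reaches L-position 4 → W
n=6: reaches L-position 0 → W
n=7: only reaches 6(W), 1(W), all W → L
n=8: reaches L-position 7 → W
n=9: only reaches 8(W), 3(W), all W → L
n=10: reaches L-position 9 → W
n=11: only reaches 10(W), 5(W), all W → L
n=12: reaches L-position 11 → W
n=13: reaches L-position 7 → W
n=14: only reaches 13(W), 8(W), all W → L
n=15: reaches L-position 14 → W
The starting position 15 is W: Maya should remove 1, leaving 14, handing over an L position.

Maya wins.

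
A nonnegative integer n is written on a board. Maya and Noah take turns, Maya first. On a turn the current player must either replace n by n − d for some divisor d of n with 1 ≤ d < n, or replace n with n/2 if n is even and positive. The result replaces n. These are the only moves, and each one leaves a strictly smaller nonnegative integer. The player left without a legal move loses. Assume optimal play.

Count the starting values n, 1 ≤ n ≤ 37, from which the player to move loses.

19

Use the standard recursion: the mover loses at a terminal position; elsewhere, the mover wins exactly when some move hands the opponent an L position.
n=0: no move → L
n=1: no move → L
n=2: can move to 1, which is L ⇒ W
n=3: the only move is to 2(W), a W ⇒ L
n=4: can move to 3, which is L ⇒ W
n=5: the only move is to 4(W), a W ⇒ L
n=6: can move to 3, which is L ⇒ W
n=7: the only move is to 6(W), a W ⇒ L
n=8: can move to 7, which is L ⇒ W
n=9: moves to 6(W), 8(W); every one is W ⇒ L
n=10: can move to 5, which is L ⇒ W
n=11: the only move is to 10(W), a W ⇒ L
n=12: can move to 9, which is L ⇒ W
n=13: the only move is to 12(W), a W ⇒ L
n=14: can move to 7, which is L ⇒ W
n=15: moves to 10(W), 12(W), 14(W); every one is W ⇒ L
n=16: can move to 15, which is L ⇒ W
n=17: the only move is to 16(W), a W ⇒ L
n=18: can move to 9, which is L ⇒ W
n=19: the only move is to 18(W), a W ⇒ L
n=20: can move to 15, which is L ⇒ W
n=21: moves to 14(W), 18(W), 20(W); every one is W ⇒ L
n=22: can move to 11, which is L ⇒ W
n=23: the only move is to 22(W), a W ⇒ L
n=24: can move to 21, which is L ⇒ W
n=25: moves to 20(W), 24(W); every one is W ⇒ L
n=26: can move to 13, which is L ⇒ W
n=27: moves to 18(W), 24(W), 26(W); every one is W ⇒ L
n=28: can move to 21, which is L ⇒ W
n=29: the only move is to 28(W), a W ⇒ L
n=30: can move to 15, which is L ⇒ W
n=31: the only move is to 30(W), a W ⇒ L
n=32: can move to 31, which is L ⇒ W
n=33: moves to 22(W), 30(W), 32(W); every one is W ⇒ L
n=34: can move to 17, which is L ⇒ W
n=35: moves to 28(W), 30(W), 34(W); every one is W ⇒ L
n=36: can move to 27, which is L ⇒ W
n=37: the only move is to 36(W), a W ⇒ L
L entries with 1 ≤ n ≤ 37 (n=0 is outside the asked range and is not counted): n = 1, 3, 5, 7, 9, 11, 13, 15, 17, 19, 21, 23, 25, 27, 29, 31, 33, 35, 37; that makes 19.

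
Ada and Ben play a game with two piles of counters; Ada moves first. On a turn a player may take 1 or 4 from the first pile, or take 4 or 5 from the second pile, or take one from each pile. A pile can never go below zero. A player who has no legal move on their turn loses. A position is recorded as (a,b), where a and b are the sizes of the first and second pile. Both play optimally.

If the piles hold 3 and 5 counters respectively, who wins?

Compute win/loss labels from the base case upward. A position with no move is L. Any other position is W if it can reach an L in one move, else L.
No move ever increases a pile, so every position that can arise here has a ≤ 3 and b ≤ 5; it is enough to label the cells with 0 ≤ a ≤ 3 and 0 ≤ b ≤ 5.
Every move lowers a or b (never raises either), so fill the grid row by row in increasing a, and left to right within a row: each cell's successors are then already labelled.
      b=0  b=1  b=2  b=3  b=4  b=5
a=0:    L    L    L    L    W    W
a=1:    W    W    W    W    W    L
a=2:    L    L    L    L    W    W
a=3:    W    W    W    W    W    L
Cells with no legal move (terminal, hence L): (0,0), (0,1), (0,2), (0,3).
The remaining L cells, each justified by listing all of its moves:
(1,5): L (options (0,5)(W), (1,1)(W), (1,0)(W), (0,4)(W) are all W)
(2,0): L (sole option (1,0)(W) is W)
(2,1): L (options (1,1)(W), (1,0)(W) are all W)
(2,2): L (options (1,2)(W), (1,1)(W) are all W)
(2,3): L (options (1,3)(W), (1,2)(W) are all W)
(3,5): L (options (2,5)(W), (3,1)(W), (3,0)(W), (2,4)(W) are all W)
Every other cell has at least one move into one of the L cells above, so it is W.
The starting position (3,5) is L: whatever Ada does, the opponent receives a W position.

Ben wins.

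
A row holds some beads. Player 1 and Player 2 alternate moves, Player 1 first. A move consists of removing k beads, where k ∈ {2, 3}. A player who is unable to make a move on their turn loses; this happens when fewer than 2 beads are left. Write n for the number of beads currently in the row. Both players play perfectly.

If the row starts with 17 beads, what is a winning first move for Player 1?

Remove 2, leaving 15.

Label each position W (a win for the player to move) or L (a loss). A position with no legal move is L; any other position is W exactly when some move reaches an L, and L when every move reaches a W.
n=0: no move → L
n=1: no move → L
n=2: reaches L-position 0 → W
n=3: reaches L-position 1 → W
n=4: reaches L-position 1 → W
n=5: only reaches 3(W), 2(W), all W → L
n=6: only reaches 4(W), 3(W), all W → L
n=7: reaches L-position 5 → W
n=8: reaches L-position 6 → W
n=9: reaches L-position 6 → W
n=10: only reaches 8(W), 7(W), all W → L
n=11: only reaches 9(W), 8(W), all W → L
n=12: reaches L-position 10 → W
n=13: reaches L-position 11 → W
n=14: reaches L-position 11 → W
n=15: only reaches 13(W), 12(W), all W → L
n=16: only reaches 14(W), 13(W), all W → L
n=17: reaches L-position 15 → W
From 17, the L positions reachable in one move are: 15.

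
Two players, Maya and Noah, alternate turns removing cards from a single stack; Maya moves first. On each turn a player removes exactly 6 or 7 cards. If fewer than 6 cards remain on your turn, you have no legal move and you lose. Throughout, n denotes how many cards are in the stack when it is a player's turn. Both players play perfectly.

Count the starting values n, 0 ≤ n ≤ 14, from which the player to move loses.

8

Use the standard recursion: the mover loses at a terminal position; elsewhere, the mover wins exactly when some move hands the opponent an L position.
n=0: no move → L
n=1: no move → L
n=2: no move → L
n=3: no move → L
n=4: no move → L
n=5: no move → L
n=6: →0(L), so W
n=7: →1(L), so W
n=8: →2(L), so W
n=9: →3(L), so W
n=10: →4(L), so W
n=11: →5(L), so W
n=12: →5(L), so W
n=13: →7(W), 6(W) — all W, so L
n=14: →8(W), 7(W) — all W, so L
L entries with 0 ≤ n ≤ 14: n = 0, 1, 2, 3, 4, 5, 13, 14; that makes 8.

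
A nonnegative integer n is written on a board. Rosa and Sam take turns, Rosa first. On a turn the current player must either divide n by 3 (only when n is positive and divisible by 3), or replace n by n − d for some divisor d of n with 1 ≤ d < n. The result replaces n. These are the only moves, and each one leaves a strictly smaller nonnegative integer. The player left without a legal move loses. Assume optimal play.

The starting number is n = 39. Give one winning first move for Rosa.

Use the standard recursion: the mover loses at a terminal position; elsewhere, the mover wins exactly when some move hands the opponent an L position.
n=0: no move → L
n=1: no move → L
n=2: reaches L-position 1 → W
n=3: reaches L-position 1 → W
n=4: only reaches 2(W), 3(W), all W → L
n=5: reaches L-position 4 → W
n=6: reaches L-position 4 → W
n=7: only reaches 6(W), which is W → L
n=8: reaches L-position 4 → W
n=9: only reaches 3(W), 6(W), 8(W), all W → L
n=10: reaches L-position 9 → W
n=11: only reaches 10(W), which is W → L
n=12: reaches L-position 4 → W
n=13: only reaches 12(W), which is W → L
n=14: reaches L-position 7 → W
n=15: only reaches 5(W), 10(W), 12(W), 14(W), all W → L
n=16: reaches L-position 15 → W
n=17: only reaches 16(W), which is W → L
n=18: reaches L-position 9 → W
n=19: only reaches 18(W), which is W → L
n=20: reaches L-position 15 → W
n=21: reaches L-position 7 → W
n=22: reaches L-position 11 → W
n=23: only reaches 22(W), which is W → L
n=24: reaches L-position 23 → W
n=25: only reaches 20(W), 24(W), all W → L
n=26: reaches L-position 13 → W
n=27: reaches L-position 9 → W
n=28: only reaches 14(W), 21(W), 24(W), 26(W), 27(W), all W → L
n=29: reaches L-position 28 → W
n=30: reaches L-position 15 → W
n=31: only reaches 30(W), which is W → L
n=32: reaches L-position 28 → W
n=33: reaches L-position 11 → W
n=34: reaches L-position 17 → W
n=35: reaches L-position 28 → W
n=36: only reaches 12(W), 18(W), 24(W), 27(W), 30(W), 32(W), 33(W), 34(W), 35(W), all W → L
n=37: reaches L-position 36 → W
n=38: reaches L-position 19 → W
n=39: reaches L-position 13 → W
From 39, the L positions reachable in one move are: 13, 36. Any move reaching one of these is winning.

Move to 13.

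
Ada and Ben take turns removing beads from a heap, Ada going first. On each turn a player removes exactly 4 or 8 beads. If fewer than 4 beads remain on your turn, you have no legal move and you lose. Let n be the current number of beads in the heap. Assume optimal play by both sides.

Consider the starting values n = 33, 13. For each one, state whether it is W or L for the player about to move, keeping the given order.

33: W, 13: L

Use the standard recursion: the mover loses at a terminal position; elsewhere, the mover wins exactly when some move hands the opponent an L position.
n=0: no move → L
n=1: no move → L
n=2: no move → L
n=3: no move → L
n=4: →0(L), so W
n=5: →1(L), so W
n=6: →2(L), so W
n=7: →3(L), so W
n=8: →0(L), so W
n=9: →1(L), so W
n=10: →2(L), so W
n=11: →3(L), so W
n=12: →8(W), 4(W) — all W, so L
n=13: →9(W), 5(W) — all W, so L
n=14: →10(W), 6(W) — all W, so L
n=15: →11(W), 7(W) — all W, so L
n=16: →12(L), so W
n=17: →13(L), so W
n=18: →14(L), so W
n=19: →15(L), so W
n=20: →12(L), so W
n=21: →13(L), so W
n=22: →14(L), so W
n=23: →15(L), so W
n=24: →20(W), 16(W) — all W, so L
n=25: →21(W), 17(W) — all W, so L
n=26: →22(W), 18(W) — all W, so L
n=27: →23(W), 19(W) — all W, so L
n=28: →24(L), so W
n=29: →25(L), so W
n=30: →26(L), so W
n=31: →27(L), so W
n=32: →24(L), so W
n=33: →25(L), so W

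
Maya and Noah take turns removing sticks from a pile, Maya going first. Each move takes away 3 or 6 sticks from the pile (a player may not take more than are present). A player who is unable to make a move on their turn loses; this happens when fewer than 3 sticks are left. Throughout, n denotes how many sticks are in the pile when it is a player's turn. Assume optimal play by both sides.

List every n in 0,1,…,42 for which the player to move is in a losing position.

0, 1, 2, 9, 10, 11, 18, 19, 20, 27, 28, 29, 36, 37, 38

Compute win/loss labels from the base case upward. A position with no move is L. Any other position is W if it can reach an L in one move, else L.
n=0: no move → L
n=1: no move → L
n=2: no move → L
n=3: W (go to 0, an L position)
n=4: W (go to 1, an L position)
n=5: W (go to 2, an L position)
n=6: W (go to 0, an L position)
n=7: W (go to 1, an L position)
n=8: W (go to 2, an L position)
n=9: L (options 6(W), 3(W) are all W)
n=10: L (options 7(W), 4(W) are all W)
n=11: L (options 8(W), 5(W) are all W)
n=12: W (go to 9, an L position)
n=13: W (go to 10, an L position)
n=14: W (go to 11, an L position)
n=15: W (go to 9, an L position)
n=16: W (go to 10, an L position)
n=17: W (go to 11, an L position)
n=18: L (options 15(W), 12(W) are all W)
n=19: L (options 16(W), 13(W) are all W)
n=20: L (options 17(W), 14(W) are all W)
n=21: W (go to 18, an L position)
n=22: W (go to 19, an L position)
n=23: W (go to 20, an L position)
n=24: W (go to 18, an L position)
n=25: W (go to 19, an L position)
n=26: W (go to 20, an L position)
n=27: L (options 24(W), 21(W) are all W)
n=28: L (options 25(W), 22(W) are all W)
n=29: L (options 26(W), 23(W) are all W)
n=30: W (go to 27, an L position)
n=31: W (go to 28, an L position)
n=32: W (go to 29, an L position)
n=33: W (go to 27, an L position)
n=34: W (go to 28, an L position)
n=35: W (go to 29, an L position)
n=36: L (options 33(W), 30(W) are all W)
n=37: L (options 34(W), 31(W) are all W)
n=38: L (options 35(W), 32(W) are all W)
n=39: W (go to 36, an L position)
n=40: W (go to 37, an L position)
n=41: W (go to 38, an L position)
n=42: W (go to 36, an L position)
The losing starting values of n are exactly the entries labelled L in this table (15 of them).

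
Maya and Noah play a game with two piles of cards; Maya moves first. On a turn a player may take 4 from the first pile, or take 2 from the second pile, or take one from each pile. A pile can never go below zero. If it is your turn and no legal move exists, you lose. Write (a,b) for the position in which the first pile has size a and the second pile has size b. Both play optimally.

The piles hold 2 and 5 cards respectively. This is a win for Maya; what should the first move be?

Move to (2,3).

Compute win/loss labels from the base case upward. A position with no move is L. Any other position is W if it can reach an L in one move, else L.
No move ever increases a pile, so every position that can arise here has a ≤ 2 and b ≤ 5; it is enough to label the cells with 0 ≤ a ≤ 2 and 0 ≤ b ≤ 5.
Every move lowers a or b (never raises either), so fill the grid row by row in increasing a, and left to right within a row: each cell's successors are then already labelled.
      b=0  b=1  b=2  b=3  b=4  b=5
a=0:    L    L    W    W    L    L
a=1:    L    W    W    L    L    W
a=2:    L    W    W    L    W    W
Cells with no legal move (terminal, hence L): (0,0), (0,1), (1,0), (2,0).
The remaining L cells, each justified by listing all of its moves:
(0,4): only reaches (0,2)(W), which is W → L
(0,5): only reaches (0,3)(W), which is W → L
(1,3): only reaches (1,1)(W), (0,2)(W), all W → L
(1,4): only reaches (1,2)(W), (0,3)(W), all W → L
(2,3): only reaches (2,1)(W), (1,2)(W), all W → L
Every other cell has at least one move into one of the L cells above, so it is W.
From (2,5), the L positions reachable in one move are: (2,3), (1,4). Any move reaching one of these is winning.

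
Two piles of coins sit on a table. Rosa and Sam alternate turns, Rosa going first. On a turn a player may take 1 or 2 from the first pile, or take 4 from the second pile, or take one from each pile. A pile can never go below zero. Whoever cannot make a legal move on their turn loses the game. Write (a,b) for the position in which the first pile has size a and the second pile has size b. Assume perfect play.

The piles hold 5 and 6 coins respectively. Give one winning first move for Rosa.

Work bottom-up. With no move the player to move loses. Otherwise the position is W if at least one move leads to an L position for the opponent, and L if every move leads to a W.
No move ever increases a pile, so every position that can arise here has a ≤ 5 and b ≤ 6; it is enough to label the cells with 0 ≤ a ≤ 5 and 0 ≤ b ≤ 6.
Every move lowers a or b (never raises either), so fill the grid row by row in increasing a, and left to right within a row: each cell's successors are then already labelled.
      b=0  b=1  b=2  b=3  b=4  b=5  b=6
a=0:    L    L    L    L    W    W    W
a=1:    W    W    W    W    W    L    L
a=2:    W    W    W    W    L    W    W
a=3:    L    L    L    L    W    W    W
a=4:    W    W    W    W    W    L    L
a=5:    W    W    W    W    L    W    W
Cells with no legal move (terminal, hence L): (0,0), (0,1), (0,2), (0,3).
The remaining L cells, each justified by listing all of its moves:
(1,5): L (options (0,5)(W), (1,1)(W), (0,4)(W) are all W)
(1,6): L (options (0,6)(W), (1,2)(W), (0,5)(W) are all W)
(2,4): L (options (1,4)(W), (0,4)(W), (2,0)(W), (1,3)(W) are all W)
(3,0): L (options (2,0)(W), (1,0)(W) are all W)
(3,1): L (options (2,1)(W), (1,1)(W), (2,0)(W) are all W)
(3,2): L (options (2,2)(W), (1,2)(W), (2,1)(W) are all W)
(3,3): L (options (2,3)(W), (1,3)(W), (2,2)(W) are all W)
(4,5): L (options (3,5)(W), (2,5)(W), (4,1)(W), (3,4)(W) are all W)
(4,6): L (options (3,6)(W), (2,6)(W), (4,2)(W), (3,5)(W) are all W)
(5,4): L (options (4,4)(W), (3,4)(W), (5,0)(W), (4,3)(W) are all W)
Every other cell has at least one move into one of the L cells above, so it is W.
From (5,6), the L positions reachable in one move are: (4,6), (4,5). Any move reaching one of these is winning.

Move to (4,6).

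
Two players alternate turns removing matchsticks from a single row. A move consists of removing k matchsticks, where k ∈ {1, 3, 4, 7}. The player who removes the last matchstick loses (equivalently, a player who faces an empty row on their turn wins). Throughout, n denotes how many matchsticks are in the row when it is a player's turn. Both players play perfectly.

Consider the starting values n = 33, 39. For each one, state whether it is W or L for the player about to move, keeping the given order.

Positions with no move are W. A position that does have a move is losing for the player to move precisely when every available move leads to a winning position for the opponent. Fill in the labels:
n=0: no move; the opponent has just taken the last matchstick and therefore loses → W
n=1: →0(W) only, which is W, so L
n=2: →1(L), so W
n=3: →2(W), 0(W) — all W, so L
n=4: →3(L), so W
n=5: →1(L), so W
n=6: →3(L), so W
n=7: →3(L), so W
n=8: →1(L), so W
n=9: →8(W), 6(W), 5(W), 2(W) — all W, so L
n=10: →9(L), so W
n=11: →10(W), 8(W), 7(W), 4(W) — all W, so L
n=12: →11(L), so W
n=13: →9(L), so W
n=14: →11(L), so W
n=15: →11(L), so W
n=16: →9(L), so W
n=17: →16(W), 14(W), 13(W), 10(W) — all W, so L
n=18: →17(L), so W
n=19: →18(W), 16(W), 15(W), 12(W) — all W, so L
n=20: →19(L), so W
n=21: →17(L), so W
n=22: →19(L), so W
n=23: →19(L), so W
n=24: →17(L), so W
n=25: →24(W), 22(W), 21(W), 18(W) — all W, so L
n=26: →25(L), so W
n=27: →26(W), 24(W), 23(W), 20(W) — all W, so L
n=28: →27(L), so W
n=29: →25(L), so W
n=30: →27(L), so W
n=31: →27(L), so W
n=32: →25(L), so W
n=33: →32(W), 30(W), 29(W), 26(W) — all W, so L
n=34: →33(L), so W
n=35: →34(W), 32(W), 31(W), 28(W) — all W, so L
n=36: →35(L), so W
n=37: →33(L), so W
n=38: →35(L), so W
n=39: →35(L), so W

33: L, 39: W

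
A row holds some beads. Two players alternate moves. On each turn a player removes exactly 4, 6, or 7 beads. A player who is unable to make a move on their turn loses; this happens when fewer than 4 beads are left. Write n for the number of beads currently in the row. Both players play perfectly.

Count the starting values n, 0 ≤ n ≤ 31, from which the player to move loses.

Label each position W (a win for the player to move) or L (a loss). A position with no legal move is L; any other position is W exactly when some move reaches an L, and L when every move reaches a W.
n=0: no move → L
n=1: no move → L
n=2: no move → L
n=3: no move → L
n=4: can move to 0, which is L ⇒ W
n=5: can move to 1, which is L ⇒ W
n=6: can move to 2, which is L ⇒ W
n=7: can move to 3, which is L ⇒ W
n=8: can move to 2, which is L ⇒ W
n=9: can move to 3, which is L ⇒ W
n=10: can move to 3, which is L ⇒ W
n=11: moves to 7(W), 5(W), 4(W); every one is W ⇒ L
n=12: moves to 8(W), 6(W), 5(W); every one is W ⇒ L
n=13: moves to 9(W), 7(W), 6(W); every one is W ⇒ L
n=14: moves to 10(W), 8(W), 7(W); every one is W ⇒ L
n=15: can move to 11, which is L ⇒ W
n=16: can move to 12, which is L ⇒ W
n=17: can move to 13, which is L ⇒ W
n=18: can move to 14, which is L ⇒ W
n=19: can move to 13, which is L ⇒ W
n=20: can move to 14, which is L ⇒ W
n=21: can move to 14, which is L ⇒ W
n=22: moves to 18(W), 16(W), 15(W); every one is W ⇒ L
n=23: moves to 19(W), 17(W), 16(W); every one is W ⇒ L
n=24: moves to 20(W), 18(W), 17(W); every one is W ⇒ L
n=25: moves to 21(W), 19(W), 18(W); every one is W ⇒ L
n=26: can move to 22, which is L ⇒ W
n=27: can move to 23, which is L ⇒ W
n=28: can move to 24, which is L ⇒ W
n=29: can move to 25, which is L ⇒ W
n=30: can move to 24, which is L ⇒ W
n=31: can move to 25, which is L ⇒ W
L entries with 0 ≤ n ≤ 31: n = 0, 1, 2, 3, 11, 12, 13, 14, 22, 23, 24, 25; that makes 12.

12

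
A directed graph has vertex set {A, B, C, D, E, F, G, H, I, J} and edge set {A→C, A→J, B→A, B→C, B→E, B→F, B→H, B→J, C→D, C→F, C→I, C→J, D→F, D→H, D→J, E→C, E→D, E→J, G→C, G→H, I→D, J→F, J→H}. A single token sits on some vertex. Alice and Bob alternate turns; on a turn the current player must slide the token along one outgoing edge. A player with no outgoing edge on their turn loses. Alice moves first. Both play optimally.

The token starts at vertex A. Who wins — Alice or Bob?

Use the standard recursion: the mover loses at a terminal position; elsewhere, the mover wins exactly when some move hands the opponent an L position.
Every edge goes from a vertex to one that appears earlier in the order H, F, J, D, I, C, E, G, A, B, so processing vertices in that order labels each vertex after all of its successors.
H: no outgoing edge → L
F: no outgoing edge → L
J: can move to F, which is L ⇒ W
D: can move to F, which is L ⇒ W
I: the only move is to D(W), a W ⇒ L
C: can move to I, which is L ⇒ W
E: moves to C(W), D(W), J(W); every one is W ⇒ L
G: can move to H, which is L ⇒ W
A: moves to C(W), J(W); every one is W ⇒ L
B: can move to A, which is L ⇒ W
Every move from A reaches a W position, so the mover loses.

Bob wins.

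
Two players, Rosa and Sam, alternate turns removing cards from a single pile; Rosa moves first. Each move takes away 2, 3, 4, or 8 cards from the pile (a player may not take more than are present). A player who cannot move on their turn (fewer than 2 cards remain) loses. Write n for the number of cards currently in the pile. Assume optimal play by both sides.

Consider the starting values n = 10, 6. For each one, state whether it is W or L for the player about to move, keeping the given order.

Build the W/L table. Terminal = L. A non-terminal position is W if it has a move to some L; otherwise it is L.
n=0: no move → L
n=1: no move → L
n=2: W (go to 0, an L position)
n=3: W (go to 1, an L position)
n=4: W (go to 1, an L position)
n=5: W (go to 1, an L position)
n=6: L (options 4(W), 3(W), 2(W) are all W)
n=7: L (options 5(W), 4(W), 3(W) are all W)
n=8: W (go to 6, an L position)
n=9: W (go to 7, an L position)
n=10: W (go to 7, an L position)

10: W, 6: L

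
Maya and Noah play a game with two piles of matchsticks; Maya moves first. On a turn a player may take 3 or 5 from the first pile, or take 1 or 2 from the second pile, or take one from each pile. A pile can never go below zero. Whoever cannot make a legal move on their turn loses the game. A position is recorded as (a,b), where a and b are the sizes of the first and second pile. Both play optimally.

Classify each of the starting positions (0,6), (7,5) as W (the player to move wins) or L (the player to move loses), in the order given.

(0,6): L, (7,5): W

Use the standard recursion: the mover loses at a terminal position; elsewhere, the mover wins exactly when some move hands the opponent an L position.
No move ever increases a pile, so every position that can arise here has a ≤ 7 and b ≤ 6; it is enough to label the cells with 0 ≤ a ≤ 7 and 0 ≤ b ≤ 6.
Every move lowers a or b (never raises either), so fill the grid row by row in increasing a, and left to right within a row: each cell's successors are then already labelled.
      b=0  b=1  b=2  b=3  b=4  b=5  b=6
a=0:    L    W    W    L    W    W    L
a=1:    L    W    W    L    W    W    L
a=2:    L    W    W    L    W    W    L
a=3:    W    W    L    W    W    L    W
a=4:    W    L    W    W    L    W    W
a=5:    W    L    W    W    L    W    W
a=6:    W    L    W    W    L    W    W
a=7:    W    W    W    W    W    W    W
Cells with no legal move (terminal, hence L): (0,0), (1,0), (2,0).
The remaining L cells, each justified by listing all of its moves:
(0,3): moves to (0,2)(W), (0,1)(W); every one is W ⇒ L
(0,6): moves to (0,5)(W), (0,4)(W); every one is W ⇒ L
(1,3): moves to (1,2)(W), (1,1)(W), (0,2)(W); every one is W ⇒ L
(1,6): moves to (1,5)(W), (1,4)(W), (0,5)(W); every one is W ⇒ L
(2,3): moves to (2,2)(W), (2,1)(W), (1,2)(W); every one is W ⇒ L
(2,6): moves to (2,5)(W), (2,4)(W), (1,5)(W); every one is W ⇒ L
(3,2): moves to (0,2)(W), (3,1)(W), (3,0)(W), (2,1)(W); every one is W ⇒ L
(3,5): moves to (0,5)(W), (3,4)(W), (3,3)(W), (2,4)(W); every one is W ⇒ L
(4,1): moves to (1,1)(W), (4,0)(W), (3,0)(W); every one is W ⇒ L
(4,4): moves to (1,4)(W), (4,3)(W), (4,2)(W), (3,3)(W); every one is W ⇒ L
(5,1): moves to (2,1)(W), (0,1)(W), (5,0)(W), (4,0)(W); every one is W ⇒ L
(5,4): moves to (2,4)(W), (0,4)(W), (5,3)(W), (5,2)(W), (4,3)(W); every one is W ⇒ L
(6,1): moves to (3,1)(W), (1,1)(W), (6,0)(W), (5,0)(W); every one is W ⇒ L
(6,4): moves to (3,4)(W), (1,4)(W), (6,3)(W), (6,2)(W), (5,3)(W); every one is W ⇒ L
Every other cell has at least one move into one of the L cells above, so it is W.
(0,6): one of the L cells justified above, so L
(7,5): the move to (6,4) reaches an L cell, so W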